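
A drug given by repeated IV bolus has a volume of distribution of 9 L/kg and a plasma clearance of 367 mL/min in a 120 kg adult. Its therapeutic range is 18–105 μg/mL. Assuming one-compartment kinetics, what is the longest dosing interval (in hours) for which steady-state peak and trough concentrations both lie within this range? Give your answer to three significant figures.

Vd = 9 L/kg × 120 kg = 1080 L
CL = 367 mL/min × 60/1000 = 22.02 L/h
k = CL / Vd = 22.02 / 1080 = 0.02039 h⁻¹
Between IV bolus doses, concentration decays as C = C₀·e^(−kτ), so C_peak/C_trough = e^(kτ).
τ_max = ln(C_peak/C_trough) / k = ln(105/18) / 0.02039 = 1.764 / 0.02039 = 86.51 h

86.5 h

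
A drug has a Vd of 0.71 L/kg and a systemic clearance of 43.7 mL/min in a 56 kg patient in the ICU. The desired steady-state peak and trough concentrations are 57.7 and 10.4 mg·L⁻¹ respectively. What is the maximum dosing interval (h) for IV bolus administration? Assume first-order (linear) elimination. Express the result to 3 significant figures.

26.0 h

Total Vd = 0.71 × 56 = 39.76 L
Convert clearance: 43.7 mL/min × 60 min/h ÷ 1000 mL/L = 2.622 L/h
k = CL / Vd = 2.622 / 39.76 = 0.06595 h⁻¹
Between IV bolus doses, concentration decays as C = C₀·e^(−kτ), so C_peak/C_trough = e^(kτ).
τ_max = ln(C_peak/C_trough) / k = ln(57.7/10.4) / 0.06595 = 1.713 / 0.06595 = 25.97 h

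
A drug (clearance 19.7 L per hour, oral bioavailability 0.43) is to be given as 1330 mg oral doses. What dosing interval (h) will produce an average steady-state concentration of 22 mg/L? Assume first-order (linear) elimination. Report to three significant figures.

1.32 h

F·D/τ = CL·Css → τ = F·D / (CL·Css).
τ = 0.43 × 1330 / (19.7 × 22) = 1.320 h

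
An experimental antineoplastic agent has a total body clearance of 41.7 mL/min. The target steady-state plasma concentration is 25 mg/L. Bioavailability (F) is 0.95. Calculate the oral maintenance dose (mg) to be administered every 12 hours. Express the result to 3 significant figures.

Convert clearance: 41.7 mL/min × 60 min/h ÷ 1000 mL/L = 2.502 L/h
D = CL × Css × τ / F = 2.502 × 25 × 12 / 0.95 = 790.1 mg

790 mg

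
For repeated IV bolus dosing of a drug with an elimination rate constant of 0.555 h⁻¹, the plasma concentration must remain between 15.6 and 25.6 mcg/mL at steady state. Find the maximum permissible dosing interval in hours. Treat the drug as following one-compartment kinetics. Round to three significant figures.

0.892 h

Between IV bolus doses, concentration decays as C = C₀·e^(−kτ), so C_peak/C_trough = e^(kτ).
τ_max = ln(C_peak/C_trough) / k = ln(25.6/15.6) / 0.5550 = 0.4953 / 0.5550 = 0.8924 h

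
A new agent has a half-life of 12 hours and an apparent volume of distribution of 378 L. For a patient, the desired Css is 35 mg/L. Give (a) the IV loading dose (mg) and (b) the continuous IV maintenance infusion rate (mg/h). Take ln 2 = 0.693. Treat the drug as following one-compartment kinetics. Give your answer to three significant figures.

LD = Vd × C = 378.0 × 35 = 13230 mg
CL = 0.693 × Vd / t½ = 0.693 × 378.0 / 12 = 21.83 L/h
Infusion rate = CL × Css = 21.83 × 35 = 764.1 mg/h

(a) 13200 mg; (b) 764 mg/h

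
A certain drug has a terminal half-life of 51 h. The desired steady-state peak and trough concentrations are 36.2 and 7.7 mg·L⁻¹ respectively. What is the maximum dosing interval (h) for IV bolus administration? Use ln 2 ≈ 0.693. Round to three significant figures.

k = 0.693 / t½ = 0.693 / 51 = 0.01359 h⁻¹
Between IV bolus doses, concentration decays as C = C₀·e^(−kτ), so C_peak/C_trough = e^(kτ).
τ_max = ln(C_peak/C_trough) / k = ln(36.2/7.7) / 0.01359 = 1.548 / 0.01359 = 113.9 h

114 h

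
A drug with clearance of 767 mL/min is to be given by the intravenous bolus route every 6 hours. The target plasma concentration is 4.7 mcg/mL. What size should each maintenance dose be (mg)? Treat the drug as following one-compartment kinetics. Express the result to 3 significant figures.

1300 mg

Convert clearance: 767 mL/min × 60 min/h ÷ 1000 mL/L = 46.02 L/h
D = CL × Css × τ = 46.02 × 4.7 × 6 = 1298 mg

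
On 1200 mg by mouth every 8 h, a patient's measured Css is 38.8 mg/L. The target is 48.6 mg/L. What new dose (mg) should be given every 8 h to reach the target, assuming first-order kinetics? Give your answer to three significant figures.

With linear kinetics, Css is proportional to dose rate (D/τ) at fixed clearance.
D₂ = D₁ × (Css,target / Css,current) = 1200 × 48.6/38.8 = 1503 mg

1500 mg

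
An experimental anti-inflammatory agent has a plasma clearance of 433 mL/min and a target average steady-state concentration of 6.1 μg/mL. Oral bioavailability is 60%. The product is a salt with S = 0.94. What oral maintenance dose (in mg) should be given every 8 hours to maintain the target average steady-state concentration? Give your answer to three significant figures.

2250 mg

CL = 433 mL/min = 433 × 0.06 = 25.98 L/h
D = CL × Css × τ / F / S = 25.98 × 6.1 × 8 / 0.6 / 0.94 = 2248 mg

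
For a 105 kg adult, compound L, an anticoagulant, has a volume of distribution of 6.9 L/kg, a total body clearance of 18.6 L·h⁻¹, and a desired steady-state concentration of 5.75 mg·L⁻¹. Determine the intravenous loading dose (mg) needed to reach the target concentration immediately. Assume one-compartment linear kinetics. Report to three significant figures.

4170 mg

Vd = 6.9 L/kg × 105 kg = 724.5 L
LD = Vd × C = 724.5 × 5.750 = 4166 mg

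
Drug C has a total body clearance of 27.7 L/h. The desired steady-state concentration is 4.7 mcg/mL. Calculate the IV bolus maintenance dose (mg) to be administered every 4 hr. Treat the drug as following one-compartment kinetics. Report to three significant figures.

521 mg

D = CL × Css × τ = 27.70 × 4.7 × 4 = 520.8 mg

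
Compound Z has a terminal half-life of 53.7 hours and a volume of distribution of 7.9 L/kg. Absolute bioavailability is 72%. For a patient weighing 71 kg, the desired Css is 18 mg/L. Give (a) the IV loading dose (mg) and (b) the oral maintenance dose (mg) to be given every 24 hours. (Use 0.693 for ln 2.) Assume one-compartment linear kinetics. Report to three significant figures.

Total Vd = 7.9 × 71 = 560.9 L
LD = Vd × C = 560.9 × 18 = 10100 mg
CL = 0.693 × Vd / t½ = 0.693 × 560.9 / 53.7 = 7.238 L/h
D = CL × Css × τ / F = 7.238 × 18 × 24 / 0.72 = 4343 mg

(a) 10100 mg; (b) 4340 mg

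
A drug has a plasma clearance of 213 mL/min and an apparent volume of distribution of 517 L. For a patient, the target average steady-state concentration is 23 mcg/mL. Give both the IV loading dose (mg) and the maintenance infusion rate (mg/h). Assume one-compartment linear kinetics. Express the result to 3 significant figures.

Loading dose = Vd × C = 517.0 × 23 = 11890 mg
CL = 213 mL/min = 213 × 0.06 = 12.78 L/h
Maintenance infusion rate = CL × Css = 12.78 × 23 = 293.9 mg/h

(a) 11900 mg; (b) 294 mg/h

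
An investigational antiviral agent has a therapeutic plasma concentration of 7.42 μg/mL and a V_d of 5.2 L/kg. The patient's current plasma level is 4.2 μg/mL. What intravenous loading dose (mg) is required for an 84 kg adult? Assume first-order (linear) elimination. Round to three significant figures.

1410 mg

Vd = 5.2 L/kg × 84 kg = 436.8 L
Concentration deficit ΔC = 7.42 − 4.2 = 3.220 mg/L
LD = Vd × ΔC = 436.8 × 3.220 = 1406 mg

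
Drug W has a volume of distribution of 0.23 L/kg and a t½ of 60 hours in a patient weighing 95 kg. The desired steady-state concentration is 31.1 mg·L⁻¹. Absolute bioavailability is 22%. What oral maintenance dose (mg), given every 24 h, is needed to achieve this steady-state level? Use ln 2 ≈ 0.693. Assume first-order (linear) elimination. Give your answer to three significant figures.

856 mg

Vd = 0.23 L/kg × 95 kg = 21.85 L
CL = ln 2 · Vd / t½ = 0.693 × 21.85 / 60 = 0.2524 L/h
D = CL × Css × τ / F = 0.2524 × 31.1 × 24 / 0.22 = 856.3 mg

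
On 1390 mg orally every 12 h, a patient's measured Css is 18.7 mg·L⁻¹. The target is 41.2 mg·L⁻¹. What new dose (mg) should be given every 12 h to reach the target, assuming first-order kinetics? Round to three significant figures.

3060 mg

For first-order elimination, Css ∝ F·D/(CL·τ); F and CL are unchanged, so Css ∝ D/τ.
D₂ = D₁ × (Css,target / Css,current) = 1390 × 41.2/18.7 = 3062 mg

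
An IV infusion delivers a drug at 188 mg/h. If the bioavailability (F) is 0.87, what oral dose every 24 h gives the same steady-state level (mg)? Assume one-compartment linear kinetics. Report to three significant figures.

5190 mg

To maintain the same Css, the systemic dosing rate must be unchanged: F·D/τ = infusion rate.
D = rate × τ / F = 188 × 24 / 0.87 = 5186 mg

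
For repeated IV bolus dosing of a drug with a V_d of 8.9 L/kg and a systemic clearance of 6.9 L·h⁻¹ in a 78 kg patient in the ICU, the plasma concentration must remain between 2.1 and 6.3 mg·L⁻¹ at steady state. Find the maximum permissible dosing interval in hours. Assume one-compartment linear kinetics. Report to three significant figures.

Total Vd = 8.9 × 78 = 694.2 L
k = CL / Vd = 6.900 / 694.2 = 0.009939 h⁻¹
Between IV bolus doses, concentration decays as C = C₀·e^(−kτ), so C_peak/C_trough = e^(kτ).
τ_max = ln(C_peak/C_trough) / k = ln(6.3/2.1) / 0.009939 = 1.099 / 0.009939 = 110.6 h

111 h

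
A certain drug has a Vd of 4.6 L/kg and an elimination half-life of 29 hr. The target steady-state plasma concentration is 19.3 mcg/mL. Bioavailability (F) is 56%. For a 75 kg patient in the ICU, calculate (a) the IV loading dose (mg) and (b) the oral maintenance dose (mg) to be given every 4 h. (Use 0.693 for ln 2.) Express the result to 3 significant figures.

Vd(total) = 75 kg × 4.6 L/kg = 345.0 L
LD = Vd × C = 345.0 × 19.3 = 6659 mg
CL = 0.693 × Vd / t½ = 0.693 × 345.0 / 29 = 8.244 L/h
D = CL × Css × τ / F = 8.244 × 19.3 × 4 / 0.56 = 1136 mg

(a) 6660 mg; (b) 1140 mg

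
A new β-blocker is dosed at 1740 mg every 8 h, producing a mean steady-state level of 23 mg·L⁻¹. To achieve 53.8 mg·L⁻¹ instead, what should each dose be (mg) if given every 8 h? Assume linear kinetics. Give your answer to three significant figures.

With linear kinetics, Css is proportional to dose rate (D/τ) at fixed clearance.
D₂ = D₁ × (Css,target / Css,current) = 1740 × 53.8/23 = 4070 mg

4070 mg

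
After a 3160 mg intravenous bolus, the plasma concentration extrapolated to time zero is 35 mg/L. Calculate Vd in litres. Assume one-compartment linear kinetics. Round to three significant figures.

90.3 L

Immediately after an IV bolus, C₀ = Dose / Vd, so Vd = Dose / C₀.
Vd = 3160 / 35 = 90.29 L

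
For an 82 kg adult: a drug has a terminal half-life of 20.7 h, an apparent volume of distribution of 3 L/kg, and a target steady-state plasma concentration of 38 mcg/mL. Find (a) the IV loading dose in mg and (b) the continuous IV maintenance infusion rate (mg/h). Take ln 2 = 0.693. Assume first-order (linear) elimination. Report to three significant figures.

Total Vd = 3 × 82 = 246.0 L
LD = Vd × C = 246.0 × 38 = 9348 mg
CL = 0.693 × Vd / t½ = 0.693 × 246.0 / 20.7 = 8.236 L/h
Infusion rate = CL × Css = 8.236 × 38 = 313.0 mg/h

(a) 9350 mg; (b) 313 mg/h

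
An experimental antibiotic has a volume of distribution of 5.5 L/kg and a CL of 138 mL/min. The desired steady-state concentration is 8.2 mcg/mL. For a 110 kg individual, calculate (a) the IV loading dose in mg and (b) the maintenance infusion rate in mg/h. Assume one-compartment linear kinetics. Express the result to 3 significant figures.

Vd = 5.5 L/kg × 110 kg = 605.0 L
Loading: fill Vd to C_target → 605.0 L × 8.2 mg/L = 4961 mg
CL = 138 mL/min = 138 × 0.06 = 8.280 L/h
Maintenance infusion rate = CL × Css = 8.280 × 8.2 = 67.90 mg/h

(a) 4960 mg; (b) 67.9 mg/h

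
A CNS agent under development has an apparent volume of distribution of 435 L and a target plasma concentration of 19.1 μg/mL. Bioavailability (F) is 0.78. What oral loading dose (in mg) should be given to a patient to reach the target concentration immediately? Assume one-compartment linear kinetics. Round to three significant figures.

10700 mg

LD = Vd × C / F = 435.0 × 19.10 / 0.78 = 10650 mg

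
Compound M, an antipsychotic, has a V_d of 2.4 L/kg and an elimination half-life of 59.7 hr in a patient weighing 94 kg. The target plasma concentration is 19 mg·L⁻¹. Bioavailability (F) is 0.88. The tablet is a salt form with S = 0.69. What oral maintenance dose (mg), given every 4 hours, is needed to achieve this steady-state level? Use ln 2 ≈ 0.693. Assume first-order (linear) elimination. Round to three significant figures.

Vd(total) = 94 kg × 2.4 L/kg = 225.6 L
CL = 0.693 × Vd / t½ = 0.693 × 225.6 / 59.7 = 2.619 L/h
D = CL × Css × τ / F / S = 2.619 × 19 × 4 / 0.88 / 0.69 = 327.8 mg

328 mg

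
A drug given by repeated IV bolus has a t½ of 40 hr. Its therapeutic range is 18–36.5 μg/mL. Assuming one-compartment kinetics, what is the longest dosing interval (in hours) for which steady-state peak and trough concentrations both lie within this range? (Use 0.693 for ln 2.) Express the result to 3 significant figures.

k = 0.693 / t½ = 0.693 / 40 = 0.01733 h⁻¹
Between IV bolus doses, concentration decays as C = C₀·e^(−kτ), so C_peak/C_trough = e^(kτ).
τ_max = ln(C_peak/C_trough) / k = ln(36.5/18) / 0.01733 = 0.7069 / 0.01733 = 40.79 h

40.8 h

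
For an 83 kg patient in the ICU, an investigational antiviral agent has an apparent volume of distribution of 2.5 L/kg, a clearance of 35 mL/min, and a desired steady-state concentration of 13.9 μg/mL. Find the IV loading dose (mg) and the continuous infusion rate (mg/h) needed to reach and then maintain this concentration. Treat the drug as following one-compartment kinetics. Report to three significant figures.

(a) 2880 mg; (b) 29.2 mg/h

Total Vd = 2.5 × 83 = 207.5 L
Loading: fill Vd to C_target → 207.5 L × 13.9 mg/L = 2884 mg
CL = 35 mL/min = 35 × 0.06 = 2.100 L/h
Maintenance: replace elimination → rate = CL × Css = 2.100 × 13.9 = 29.19 mg/h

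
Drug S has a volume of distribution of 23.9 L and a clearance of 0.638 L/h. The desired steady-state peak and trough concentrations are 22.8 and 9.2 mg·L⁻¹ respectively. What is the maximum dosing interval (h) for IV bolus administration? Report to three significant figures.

k = CL / Vd = 0.6380 / 23.90 = 0.02669 h⁻¹
Between IV bolus doses, concentration decays as C = C₀·e^(−kτ), so C_peak/C_trough = e^(kτ).
τ_max = ln(C_peak/C_trough) / k = ln(22.8/9.2) / 0.02669 = 0.9076 / 0.02669 = 34.01 h

34.0 h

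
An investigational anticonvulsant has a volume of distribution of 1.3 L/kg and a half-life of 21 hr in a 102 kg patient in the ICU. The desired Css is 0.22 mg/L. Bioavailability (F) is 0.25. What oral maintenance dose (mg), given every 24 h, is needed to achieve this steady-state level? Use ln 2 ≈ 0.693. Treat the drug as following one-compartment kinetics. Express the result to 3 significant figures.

Vd = 1.3 L/kg × 102 kg = 132.6 L
k = 0.693/21 = 0.03300 h⁻¹, so CL = k·Vd = 0.03300 × 132.6 = 4.376 L/h
D = CL × Css × τ / F = 4.376 × 0.22 × 24 / 0.25 = 92.42 mg

92.4 mg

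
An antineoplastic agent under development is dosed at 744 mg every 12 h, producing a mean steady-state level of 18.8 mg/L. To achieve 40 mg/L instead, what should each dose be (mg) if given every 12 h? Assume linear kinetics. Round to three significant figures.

1580 mg

For first-order elimination, Css ∝ F·D/(CL·τ); F and CL are unchanged, so Css ∝ D/τ.
D₂ = D₁ × (Css,target / Css,current) = 744 × 40/18.8 = 1583 mg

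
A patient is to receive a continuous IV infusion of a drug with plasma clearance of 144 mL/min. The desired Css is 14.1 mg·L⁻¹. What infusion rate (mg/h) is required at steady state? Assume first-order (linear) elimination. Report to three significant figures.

CL = 144 mL/min = 144 × 0.06 = 8.640 L/h
At steady state, infusion rate equals elimination rate: rate in = CL × Css.
R₀ = 8.640 × 14.1 = 121.8 mg/h

122 mg/h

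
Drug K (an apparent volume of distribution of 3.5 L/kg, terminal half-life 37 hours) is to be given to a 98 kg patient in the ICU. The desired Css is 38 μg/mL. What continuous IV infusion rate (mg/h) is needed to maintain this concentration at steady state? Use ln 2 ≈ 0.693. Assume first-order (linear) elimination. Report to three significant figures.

Vd(total) = 98 kg × 3.5 L/kg = 343.0 L
k = 0.693/37 = 0.01873 h⁻¹, so CL = k·Vd = 0.01873 × 343.0 = 6.424 L/h
Infusion rate = CL × Css = 6.424 × 38 = 244.1 mg/h

244 mg/h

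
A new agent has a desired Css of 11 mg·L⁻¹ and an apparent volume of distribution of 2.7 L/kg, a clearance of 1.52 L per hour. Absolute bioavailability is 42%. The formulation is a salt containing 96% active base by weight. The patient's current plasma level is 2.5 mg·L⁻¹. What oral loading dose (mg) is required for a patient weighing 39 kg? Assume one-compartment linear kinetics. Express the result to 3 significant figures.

2220 mg

Vd = 2.7 L/kg × 39 kg = 105.3 L
Concentration deficit ΔC = 11 − 2.5 = 8.500 mg/L
LD = Vd × ΔC / F / S = 105.3 × 8.500 / 0.42 / 0.96 = 2220 mg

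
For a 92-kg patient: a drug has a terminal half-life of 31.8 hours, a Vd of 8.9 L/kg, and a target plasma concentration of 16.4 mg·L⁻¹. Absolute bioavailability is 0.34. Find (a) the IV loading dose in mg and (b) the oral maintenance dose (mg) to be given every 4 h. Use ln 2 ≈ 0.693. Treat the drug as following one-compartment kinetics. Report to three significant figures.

(a) 13400 mg; (b) 3440 mg

Vd(total) = 92 kg × 8.9 L/kg = 818.8 L
LD = Vd × C = 818.8 × 16.4 = 13430 mg
CL = 0.693 × Vd / t½ = 0.693 × 818.8 / 31.8 = 17.84 L/h
D = CL × Css × τ / F = 17.84 × 16.4 × 4 / 0.34 = 3442 mg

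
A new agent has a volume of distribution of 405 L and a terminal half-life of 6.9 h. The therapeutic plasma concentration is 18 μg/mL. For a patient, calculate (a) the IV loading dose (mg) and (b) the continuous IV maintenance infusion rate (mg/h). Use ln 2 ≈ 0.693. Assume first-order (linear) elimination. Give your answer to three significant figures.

LD = Vd × C = 405.0 × 18 = 7290 mg
CL = 0.693 × Vd / t½ = 0.693 × 405.0 / 6.9 = 40.68 L/h
Infusion rate = CL × Css = 40.68 × 18 = 732.2 mg/h

(a) 7290 mg; (b) 732 mg/h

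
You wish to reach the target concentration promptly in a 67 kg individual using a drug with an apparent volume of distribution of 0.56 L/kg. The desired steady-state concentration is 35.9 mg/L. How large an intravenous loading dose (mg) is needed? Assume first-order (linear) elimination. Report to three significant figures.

1350 mg

Vd = 0.56 L/kg × 67 kg = 37.52 L
The loading dose fills Vd to the target concentration.
LD = Vd × C = 37.52 × 35.90 = 1347 mg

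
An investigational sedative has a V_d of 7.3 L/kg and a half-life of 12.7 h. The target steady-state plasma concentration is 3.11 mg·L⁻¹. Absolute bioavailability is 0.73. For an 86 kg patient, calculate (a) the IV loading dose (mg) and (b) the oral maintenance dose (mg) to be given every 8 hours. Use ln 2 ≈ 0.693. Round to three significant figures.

(a) 1950 mg; (b) 1170 mg

Total Vd = 7.3 × 86 = 627.8 L
LD = Vd × C = 627.8 × 3.11 = 1952 mg
CL = 0.693 × Vd / t½ = 0.693 × 627.8 / 12.7 = 34.26 L/h
D = CL × Css × τ / F = 34.26 × 3.11 × 8 / 0.73 = 1168 mg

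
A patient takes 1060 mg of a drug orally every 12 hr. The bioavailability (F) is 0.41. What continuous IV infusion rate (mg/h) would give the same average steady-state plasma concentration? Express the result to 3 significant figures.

36.2 mg/h

Equivalent systemic input: infusion rate = F·D/τ.
Rate = 0.41 × 1060 / 12 = 36.22 mg/h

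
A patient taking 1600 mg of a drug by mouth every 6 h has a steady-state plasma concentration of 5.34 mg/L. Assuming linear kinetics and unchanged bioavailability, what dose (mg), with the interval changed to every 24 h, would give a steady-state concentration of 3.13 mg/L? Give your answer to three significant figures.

3750 mg

With linear kinetics, Css is proportional to dose rate (D/τ) at fixed clearance.
D₂ = D₁ × (Css,target / Css,current) × (τ₂/τ₁) = 1600 × (3.13/5.34) × (24/6) = 3751 mg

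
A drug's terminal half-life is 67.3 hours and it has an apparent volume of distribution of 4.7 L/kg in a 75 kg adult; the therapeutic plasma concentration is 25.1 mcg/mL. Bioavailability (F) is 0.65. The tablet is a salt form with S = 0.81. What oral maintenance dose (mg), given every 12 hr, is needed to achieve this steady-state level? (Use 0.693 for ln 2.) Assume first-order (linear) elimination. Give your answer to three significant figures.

2080 mg

Total Vd = 4.7 × 75 = 352.5 L
CL = ln 2 · Vd / t½ = 0.693 × 352.5 / 67.3 = 3.630 L/h
D = CL × Css × τ / F / S = 3.630 × 25.1 × 12 / 0.65 / 0.81 = 2077 mg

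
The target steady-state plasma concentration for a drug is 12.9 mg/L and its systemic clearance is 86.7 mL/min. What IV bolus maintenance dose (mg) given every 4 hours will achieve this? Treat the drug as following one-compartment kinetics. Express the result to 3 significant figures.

268 mg

Convert clearance: 86.7 mL/min × 60 min/h ÷ 1000 mL/L = 5.202 L/h
D = CL × Css × τ = 5.202 × 12.9 × 4 = 268.4 mg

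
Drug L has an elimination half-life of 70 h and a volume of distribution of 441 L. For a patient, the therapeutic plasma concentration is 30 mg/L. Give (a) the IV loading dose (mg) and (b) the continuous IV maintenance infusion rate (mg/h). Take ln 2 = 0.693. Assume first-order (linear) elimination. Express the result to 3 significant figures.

(a) 13200 mg; (b) 131 mg/h

LD = Vd × C = 441.0 × 30 = 13230 mg
CL = 0.693 × Vd / t½ = 0.693 × 441.0 / 70 = 4.366 L/h
Infusion rate = CL × Css = 4.366 × 30 = 131.0 mg/h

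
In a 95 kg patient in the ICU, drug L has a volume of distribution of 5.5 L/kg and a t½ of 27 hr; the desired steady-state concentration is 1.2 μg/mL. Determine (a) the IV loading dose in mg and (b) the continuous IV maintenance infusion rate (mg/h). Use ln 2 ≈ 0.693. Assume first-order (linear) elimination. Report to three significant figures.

Total Vd = 5.5 × 95 = 522.5 L
LD = Vd × C = 522.5 × 1.2 = 627.0 mg
CL = 0.693 × Vd / t½ = 0.693 × 522.5 / 27 = 13.41 L/h
Infusion rate = CL × Css = 13.41 × 1.2 = 16.09 mg/h

(a) 627 mg; (b) 16.1 mg/h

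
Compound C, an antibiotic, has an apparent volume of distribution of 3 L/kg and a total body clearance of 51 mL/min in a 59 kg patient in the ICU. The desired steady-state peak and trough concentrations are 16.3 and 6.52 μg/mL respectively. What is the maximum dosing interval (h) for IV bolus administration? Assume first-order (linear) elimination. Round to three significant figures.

Total Vd = 3 × 59 = 177.0 L
CL = 51 mL/min = 51 × 0.06 = 3.060 L/h
k = CL / Vd = 3.060 / 177.0 = 0.01729 h⁻¹
Between IV bolus doses, concentration decays as C = C₀·e^(−kτ), so C_peak/C_trough = e^(kτ).
τ_max = ln(C_peak/C_trough) / k = ln(16.3/6.52) / 0.01729 = 0.9163 / 0.01729 = 53.00 h

53.0 h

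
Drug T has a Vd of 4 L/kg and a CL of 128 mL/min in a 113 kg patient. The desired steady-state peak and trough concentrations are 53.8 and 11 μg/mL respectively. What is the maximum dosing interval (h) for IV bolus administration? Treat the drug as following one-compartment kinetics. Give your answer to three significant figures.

93.4 h

Vd(total) = 113 kg × 4 L/kg = 452.0 L
CL = 128 mL/min = 128 × 0.06 = 7.680 L/h
k = CL / Vd = 7.680 / 452.0 = 0.01699 h⁻¹
Between IV bolus doses, concentration decays as C = C₀·e^(−kτ), so C_peak/C_trough = e^(kτ).
τ_max = ln(C_peak/C_trough) / k = ln(53.8/11) / 0.01699 = 1.587 / 0.01699 = 93.41 h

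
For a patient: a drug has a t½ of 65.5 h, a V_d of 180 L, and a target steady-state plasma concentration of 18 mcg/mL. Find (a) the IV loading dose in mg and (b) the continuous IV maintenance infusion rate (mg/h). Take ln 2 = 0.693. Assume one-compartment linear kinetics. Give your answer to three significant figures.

LD = Vd × C = 180.0 × 18 = 3240 mg
CL = 0.693 × Vd / t½ = 0.693 × 180.0 / 65.5 = 1.904 L/h
Infusion rate = CL × Css = 1.904 × 18 = 34.27 mg/h

(a) 3240 mg; (b) 34.3 mg/h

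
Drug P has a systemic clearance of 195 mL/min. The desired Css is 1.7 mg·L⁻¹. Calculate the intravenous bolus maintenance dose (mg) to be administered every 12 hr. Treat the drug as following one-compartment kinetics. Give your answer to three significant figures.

239 mg

CL = 195 mL/min = 195 × 0.06 = 11.70 L/h
D = CL × Css × τ = 11.70 × 1.7 × 12 = 238.7 mg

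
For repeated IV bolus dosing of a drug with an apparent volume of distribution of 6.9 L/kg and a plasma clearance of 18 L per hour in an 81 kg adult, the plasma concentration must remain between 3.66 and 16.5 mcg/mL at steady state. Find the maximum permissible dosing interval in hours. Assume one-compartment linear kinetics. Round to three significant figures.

46.8 h

Vd = 6.9 L/kg × 81 kg = 558.9 L
k = CL / Vd = 18.00 / 558.9 = 0.03221 h⁻¹
Between IV bolus doses, concentration decays as C = C₀·e^(−kτ), so C_peak/C_trough = e^(kτ).
τ_max = ln(C_peak/C_trough) / k = ln(16.5/3.66) / 0.03221 = 1.506 / 0.03221 = 46.76 h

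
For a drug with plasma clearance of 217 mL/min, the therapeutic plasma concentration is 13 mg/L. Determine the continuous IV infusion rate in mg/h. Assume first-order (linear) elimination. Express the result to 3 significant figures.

CL = 217 mL/min × 60/1000 = 13.02 L/h
R₀ = 13.02 × 13 = 169.3 mg/h

169 mg/h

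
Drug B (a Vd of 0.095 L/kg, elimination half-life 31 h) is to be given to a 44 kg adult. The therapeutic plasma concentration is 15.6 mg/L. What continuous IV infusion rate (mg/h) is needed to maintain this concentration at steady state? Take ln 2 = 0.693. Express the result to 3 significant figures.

Vd = 0.095 L/kg × 44 kg = 4.180 L
CL = 0.693 × Vd / t½ = 0.693 × 4.180 / 31 = 0.09344 L/h
Infusion rate = CL × Css = 0.09344 × 15.6 = 1.458 mg/h

1.46 mg/h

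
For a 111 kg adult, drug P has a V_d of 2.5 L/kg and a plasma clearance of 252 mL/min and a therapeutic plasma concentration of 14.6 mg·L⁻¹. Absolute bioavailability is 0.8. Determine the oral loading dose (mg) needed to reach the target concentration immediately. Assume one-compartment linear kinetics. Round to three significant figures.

Vd(total) = 111 kg × 2.5 L/kg = 277.5 L
LD = Vd × C / F = 277.5 × 14.60 / 0.8 = 5064 mg

5060 mg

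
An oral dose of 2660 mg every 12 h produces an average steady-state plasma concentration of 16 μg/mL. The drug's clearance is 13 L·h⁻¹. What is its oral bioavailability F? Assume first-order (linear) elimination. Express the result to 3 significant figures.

F·D/τ = CL·Css at steady state → F = CL·Css·τ / D.
F = 13 × 16 × 12 / 2660 = 0.938

0.938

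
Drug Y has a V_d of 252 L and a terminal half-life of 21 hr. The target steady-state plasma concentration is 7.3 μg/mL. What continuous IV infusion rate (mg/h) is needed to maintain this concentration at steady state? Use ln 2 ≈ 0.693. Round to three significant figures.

CL = 0.693 × Vd / t½ = 0.693 × 252.0 / 21 = 8.316 L/h
Infusion rate = CL × Css = 8.316 × 7.3 = 60.71 mg/h

60.7 mg/h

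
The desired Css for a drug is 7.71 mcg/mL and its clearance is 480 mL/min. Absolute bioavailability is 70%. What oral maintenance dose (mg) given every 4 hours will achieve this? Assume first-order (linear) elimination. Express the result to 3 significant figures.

CL = 480 mL/min = 480 × 0.06 = 28.80 L/h
D = CL × Css × τ / F = 28.80 × 7.71 × 4 / 0.7 = 1269 mg

1270 mg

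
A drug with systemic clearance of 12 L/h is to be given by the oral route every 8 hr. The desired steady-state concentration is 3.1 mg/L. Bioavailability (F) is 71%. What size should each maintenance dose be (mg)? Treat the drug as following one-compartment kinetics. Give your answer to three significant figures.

D = CL × Css × τ / F = 12.00 × 3.1 × 8 / 0.71 = 419.2 mg

419 mg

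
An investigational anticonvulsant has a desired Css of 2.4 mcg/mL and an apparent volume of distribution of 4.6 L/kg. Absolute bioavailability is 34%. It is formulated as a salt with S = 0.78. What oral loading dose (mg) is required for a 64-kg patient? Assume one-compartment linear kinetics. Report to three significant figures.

2660 mg

Vd = 4.6 L/kg × 64 kg = 294.4 L
LD = Vd × C / F / S = 294.4 × 2.400 / 0.34 / 0.78 = 2664 mg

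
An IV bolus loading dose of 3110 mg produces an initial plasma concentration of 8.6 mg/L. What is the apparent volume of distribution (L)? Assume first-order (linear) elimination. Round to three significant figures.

Immediately after an IV bolus, C₀ = Dose / Vd, so Vd = Dose / C₀.
Vd = 3110 / 8.6 = 361.6 L

362 L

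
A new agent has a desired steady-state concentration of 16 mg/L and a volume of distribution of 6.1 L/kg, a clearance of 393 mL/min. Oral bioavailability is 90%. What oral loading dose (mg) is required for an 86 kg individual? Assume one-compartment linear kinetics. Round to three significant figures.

9330 mg

Vd = 6.1 L/kg × 86 kg = 524.6 L
LD is governed by Vd — clearance does not enter the loading-dose calculation.
LD = Vd × C / F = 524.6 × 16.00 / 0.9 = 9326 mg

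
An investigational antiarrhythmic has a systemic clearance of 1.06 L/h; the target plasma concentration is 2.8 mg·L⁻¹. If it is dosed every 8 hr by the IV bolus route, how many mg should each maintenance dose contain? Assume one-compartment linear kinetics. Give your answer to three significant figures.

D = CL × Css × τ = 1.060 × 2.8 × 8 = 23.74 mg

23.7 mg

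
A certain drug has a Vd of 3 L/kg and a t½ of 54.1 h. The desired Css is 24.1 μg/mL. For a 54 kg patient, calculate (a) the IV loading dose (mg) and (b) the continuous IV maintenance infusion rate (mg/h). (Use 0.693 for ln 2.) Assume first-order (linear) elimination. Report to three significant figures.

Vd = 3 L/kg × 54 kg = 162.0 L
LD = Vd × C = 162.0 × 24.1 = 3904 mg
CL = 0.693 × Vd / t½ = 0.693 × 162.0 / 54.1 = 2.075 L/h
Infusion rate = CL × Css = 2.075 × 24.1 = 50.01 mg/h

(a) 3900 mg; (b) 50.0 mg/h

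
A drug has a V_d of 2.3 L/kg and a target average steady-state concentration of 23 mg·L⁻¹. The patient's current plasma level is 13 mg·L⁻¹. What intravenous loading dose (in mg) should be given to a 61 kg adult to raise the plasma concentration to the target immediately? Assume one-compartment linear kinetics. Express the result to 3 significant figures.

1400 mg

Vd = 2.3 L/kg × 61 kg = 140.3 L
Concentration deficit ΔC = 23 − 13 = 10.00 mg/L
LD = Vd × ΔC = 140.3 × 10.00 = 1403 mg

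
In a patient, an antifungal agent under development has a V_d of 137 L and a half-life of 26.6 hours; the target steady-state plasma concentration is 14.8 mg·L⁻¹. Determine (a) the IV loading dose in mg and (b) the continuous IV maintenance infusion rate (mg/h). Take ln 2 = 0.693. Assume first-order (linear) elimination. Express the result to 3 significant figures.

LD = Vd × C = 137.0 × 14.8 = 2028 mg
CL = 0.693 × Vd / t½ = 0.693 × 137.0 / 26.6 = 3.569 L/h
Infusion rate = CL × Css = 3.569 × 14.8 = 52.82 mg/h

(a) 2030 mg; (b) 52.8 mg/h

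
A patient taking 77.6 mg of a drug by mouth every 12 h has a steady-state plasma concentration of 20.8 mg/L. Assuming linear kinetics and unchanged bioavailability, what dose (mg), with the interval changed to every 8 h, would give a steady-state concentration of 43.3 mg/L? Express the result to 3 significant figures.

For first-order elimination, Css ∝ F·D/(CL·τ); F and CL are unchanged, so Css ∝ D/τ.
D₂ = D₁ × (Css,target / Css,current) × (τ₂/τ₁) = 77.6 × (43.3/20.8) × (8/12) = 107.7 mg

108 mg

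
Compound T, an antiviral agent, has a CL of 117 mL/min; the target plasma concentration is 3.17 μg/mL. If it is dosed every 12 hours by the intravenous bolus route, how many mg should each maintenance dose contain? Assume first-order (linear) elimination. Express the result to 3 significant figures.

267 mg

Convert clearance: 117 mL/min × 60 min/h ÷ 1000 mL/L = 7.020 L/h
D = CL × Css × τ = 7.020 × 3.17 × 12 = 267.0 mg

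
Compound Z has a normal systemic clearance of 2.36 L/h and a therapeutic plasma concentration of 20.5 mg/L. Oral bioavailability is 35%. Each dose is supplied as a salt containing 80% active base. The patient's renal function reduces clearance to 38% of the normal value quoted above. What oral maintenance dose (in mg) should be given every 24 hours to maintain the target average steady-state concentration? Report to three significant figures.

1580 mg

Patient clearance = 0.38 × 2.360 = 0.8968 L/h
At steady state, dose per interval replaces the amount cleared in that interval: F·S·D/τ = CL·Css.
D = CL × Css × τ / F / S = 0.8968 × 20.5 × 24 / 0.35 / 0.8 = 1576 mg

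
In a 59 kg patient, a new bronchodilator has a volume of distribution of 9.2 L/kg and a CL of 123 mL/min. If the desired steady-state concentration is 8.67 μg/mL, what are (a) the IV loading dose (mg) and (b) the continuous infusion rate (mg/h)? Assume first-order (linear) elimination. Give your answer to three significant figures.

Vd = 9.2 L/kg × 59 kg = 542.8 L
Loading: fill Vd to C_target → 542.8 L × 8.67 mg/L = 4706 mg
CL = 123 mL/min × 60/1000 = 7.380 L/h
Maintenance infusion rate = CL × Css = 7.380 × 8.67 = 63.98 mg/h

(a) 4710 mg; (b) 64.0 mg/h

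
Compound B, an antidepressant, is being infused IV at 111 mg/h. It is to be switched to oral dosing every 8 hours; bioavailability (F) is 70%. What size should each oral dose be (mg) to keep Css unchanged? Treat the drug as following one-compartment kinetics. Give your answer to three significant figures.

1270 mg

To maintain the same Css, the systemic dosing rate must be unchanged: F·D/τ = infusion rate.
D = rate × τ / F = 111 × 8 / 0.7 = 1269 mg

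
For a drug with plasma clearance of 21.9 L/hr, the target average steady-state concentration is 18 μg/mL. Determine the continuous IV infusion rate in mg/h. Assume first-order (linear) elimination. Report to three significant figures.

At steady state, infusion rate equals elimination rate: rate in = CL × Css.
Infusion rate = CL · Css = 21.90 L/h × 18 mg/L = 394.2 mg/h

394 mg/h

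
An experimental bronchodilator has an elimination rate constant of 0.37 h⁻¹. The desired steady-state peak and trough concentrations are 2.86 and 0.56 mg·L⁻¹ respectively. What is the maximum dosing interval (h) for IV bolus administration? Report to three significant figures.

4.41 h

Between IV bolus doses, concentration decays as C = C₀·e^(−kτ), so C_peak/C_trough = e^(kτ).
τ_max = ln(C_peak/C_trough) / k = ln(2.86/0.56) / 0.3700 = 1.631 / 0.3700 = 4.408 h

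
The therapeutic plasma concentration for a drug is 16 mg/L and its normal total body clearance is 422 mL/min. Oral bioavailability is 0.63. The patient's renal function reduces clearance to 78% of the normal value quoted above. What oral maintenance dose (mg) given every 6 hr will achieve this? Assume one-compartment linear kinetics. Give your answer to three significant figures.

CL = 422 mL/min × 60/1000 = 25.32 L/h
Patient clearance = 0.78 × 25.32 = 19.75 L/h
D = CL × Css × τ / F = 19.75 × 16 × 6 / 0.63 = 3010 mg

3010 mg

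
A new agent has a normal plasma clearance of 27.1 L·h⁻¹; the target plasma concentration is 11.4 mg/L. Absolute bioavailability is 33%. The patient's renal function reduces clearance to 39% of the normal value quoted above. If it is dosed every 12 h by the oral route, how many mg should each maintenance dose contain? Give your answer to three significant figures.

4380 mg

Patient clearance = 0.39 × 27.10 = 10.57 L/h
D = CL × Css × τ / F = 10.57 × 11.4 × 12 / 0.33 = 4382 mg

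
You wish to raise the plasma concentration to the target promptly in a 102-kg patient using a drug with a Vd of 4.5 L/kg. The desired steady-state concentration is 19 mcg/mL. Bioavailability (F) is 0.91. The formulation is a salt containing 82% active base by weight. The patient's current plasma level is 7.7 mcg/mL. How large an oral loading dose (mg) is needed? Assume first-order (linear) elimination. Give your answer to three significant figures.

Vd = 4.5 L/kg × 102 kg = 459.0 L
The loading dose fills Vd to the target concentration.
Concentration deficit ΔC = 19 − 7.7 = 11.30 mg/L
LD = Vd × ΔC / F / S = 459.0 × 11.30 / 0.91 / 0.82 = 6951 mg

6950 mg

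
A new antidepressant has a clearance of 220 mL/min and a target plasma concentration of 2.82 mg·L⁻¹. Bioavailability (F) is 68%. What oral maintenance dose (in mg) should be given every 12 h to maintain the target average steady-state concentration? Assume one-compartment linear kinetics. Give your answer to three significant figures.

657 mg

Convert clearance: 220 mL/min × 60 min/h ÷ 1000 mL/L = 13.20 L/h
D = CL × Css × τ / F = 13.20 × 2.82 × 12 / 0.68 = 656.9 mg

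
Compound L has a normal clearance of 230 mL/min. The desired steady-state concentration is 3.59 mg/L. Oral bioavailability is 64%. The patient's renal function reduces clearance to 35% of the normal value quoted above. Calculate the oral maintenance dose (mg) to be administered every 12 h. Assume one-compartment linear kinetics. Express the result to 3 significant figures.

Convert clearance: 230 mL/min × 60 min/h ÷ 1000 mL/L = 13.80 L/h
Patient clearance = 0.35 × 13.80 = 4.830 L/h
D = CL × Css × τ / F = 4.830 × 3.59 × 12 / 0.64 = 325.1 mg

325 mg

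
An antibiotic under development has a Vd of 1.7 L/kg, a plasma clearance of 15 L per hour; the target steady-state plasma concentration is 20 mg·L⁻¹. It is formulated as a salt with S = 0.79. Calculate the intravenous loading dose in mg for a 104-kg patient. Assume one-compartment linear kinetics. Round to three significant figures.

4480 mg

Vd = 1.7 L/kg × 104 kg = 176.8 L
The loading dose fills Vd to the target concentration.
LD = Vd × C / S = 176.8 × 20.00 / 0.79 = 4476 mg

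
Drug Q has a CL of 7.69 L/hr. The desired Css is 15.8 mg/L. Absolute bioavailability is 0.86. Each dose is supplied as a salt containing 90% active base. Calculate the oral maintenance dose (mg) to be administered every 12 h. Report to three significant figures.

D = CL × Css × τ / F / S = 7.690 × 15.8 × 12 / 0.86 / 0.9 = 1884 mg

1880 mg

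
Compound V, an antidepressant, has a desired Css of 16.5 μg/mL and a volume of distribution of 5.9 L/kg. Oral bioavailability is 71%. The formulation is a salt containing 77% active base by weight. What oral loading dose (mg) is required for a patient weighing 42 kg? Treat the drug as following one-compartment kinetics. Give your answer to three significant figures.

Vd(total) = 42 kg × 5.9 L/kg = 247.8 L
LD = Vd × C / F / S = 247.8 × 16.50 / 0.71 / 0.77 = 7479 mg

7480 mg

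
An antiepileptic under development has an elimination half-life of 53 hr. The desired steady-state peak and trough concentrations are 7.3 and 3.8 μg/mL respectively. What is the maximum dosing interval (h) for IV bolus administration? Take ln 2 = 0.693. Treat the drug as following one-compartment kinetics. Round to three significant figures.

k = 0.693 / t½ = 0.693 / 53 = 0.01308 h⁻¹
Between IV bolus doses, concentration decays as C = C₀·e^(−kτ), so C_peak/C_trough = e^(kτ).
τ_max = ln(C_peak/C_trough) / k = ln(7.3/3.8) / 0.01308 = 0.6529 / 0.01308 = 49.92 h

49.9 h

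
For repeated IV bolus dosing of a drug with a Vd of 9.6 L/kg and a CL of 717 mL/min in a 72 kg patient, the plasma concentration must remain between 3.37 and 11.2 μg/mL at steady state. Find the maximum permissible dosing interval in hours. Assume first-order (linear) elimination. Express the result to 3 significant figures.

Vd(total) = 72 kg × 9.6 L/kg = 691.2 L
CL = 717 mL/min = 717 × 0.06 = 43.02 L/h
k = CL / Vd = 43.02 / 691.2 = 0.06224 h⁻¹
Between IV bolus doses, concentration decays as C = C₀·e^(−kτ), so C_peak/C_trough = e^(kτ).
τ_max = ln(C_peak/C_trough) / k = ln(11.2/3.37) / 0.06224 = 1.201 / 0.06224 = 19.30 h

19.3 h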